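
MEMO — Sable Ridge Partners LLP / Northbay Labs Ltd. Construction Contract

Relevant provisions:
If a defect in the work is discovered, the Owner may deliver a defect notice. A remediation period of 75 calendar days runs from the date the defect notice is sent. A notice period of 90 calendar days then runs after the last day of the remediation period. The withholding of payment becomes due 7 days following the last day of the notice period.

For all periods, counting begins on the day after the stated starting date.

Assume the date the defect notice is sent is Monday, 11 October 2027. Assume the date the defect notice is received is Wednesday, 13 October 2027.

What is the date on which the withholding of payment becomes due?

The last day of the remediation period: 75 calendar days after 11 October 2027 is 25 December 2027.
The last day of the notice period: 90 calendar days after 25 December 2027 is 24 March 2028.
Adding 7 calendar days to 24 March 2028 gives 31 March 2028, which is the date on which the withholding of payment becomes due.

31 March 2028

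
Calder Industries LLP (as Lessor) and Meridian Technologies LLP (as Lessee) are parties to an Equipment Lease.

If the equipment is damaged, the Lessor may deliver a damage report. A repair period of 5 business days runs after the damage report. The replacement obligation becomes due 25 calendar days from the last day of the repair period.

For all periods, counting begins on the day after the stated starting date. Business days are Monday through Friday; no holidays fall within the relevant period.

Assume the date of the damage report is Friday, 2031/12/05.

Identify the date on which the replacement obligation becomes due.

From Friday, 2031/12/05, 5 business days (Dec 8, Dec 9, Dec 10, Dec 11, Dec 12, skipping weekends) brings us to Friday, 2031/12/12, which is the last day of the repair period.
Adding 25 calendar days to 2031/12/12 gives 2032/01/06, which is the date on which the replacement obligation becomes due.

2032/01/06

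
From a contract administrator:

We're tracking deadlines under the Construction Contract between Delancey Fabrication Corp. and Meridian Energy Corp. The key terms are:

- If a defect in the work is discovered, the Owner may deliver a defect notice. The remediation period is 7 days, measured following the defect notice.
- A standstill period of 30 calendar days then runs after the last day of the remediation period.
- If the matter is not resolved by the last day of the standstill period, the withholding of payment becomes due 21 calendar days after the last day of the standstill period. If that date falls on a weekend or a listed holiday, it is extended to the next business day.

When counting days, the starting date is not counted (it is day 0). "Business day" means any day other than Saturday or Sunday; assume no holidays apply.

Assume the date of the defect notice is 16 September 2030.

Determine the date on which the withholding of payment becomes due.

The last day of the remediation period: 16 September 2030 + 7 days = 23 September 2030.
Adding 30 calendar days to 23 September 2030 gives 23 October 2030, which is the last day of the standstill period.
Adding 21 calendar days to 23 October 2030 gives 13 November 2030, which is the date on which the withholding of payment becomes due. 13 November 2030 is a Wednesday, so no roll-forward applies.

13 November 2030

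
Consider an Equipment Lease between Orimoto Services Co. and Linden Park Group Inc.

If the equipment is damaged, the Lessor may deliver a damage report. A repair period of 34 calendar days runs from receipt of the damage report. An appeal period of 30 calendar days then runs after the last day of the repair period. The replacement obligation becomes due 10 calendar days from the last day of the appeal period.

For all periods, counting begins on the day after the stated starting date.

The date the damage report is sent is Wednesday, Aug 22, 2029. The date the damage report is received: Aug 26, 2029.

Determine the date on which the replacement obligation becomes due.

Nov 8, 2029

Adding 34 calendar days to Aug 26, 2029 gives Sep 29, 2029, which is the last day of the repair period.
The last day of the appeal period: 30 calendar days after Sep 29, 2029 is Oct 29, 2029.
The date on which the replacement obligation becomes due: Oct 29, 2029 + 10 days = Nov 8, 2029.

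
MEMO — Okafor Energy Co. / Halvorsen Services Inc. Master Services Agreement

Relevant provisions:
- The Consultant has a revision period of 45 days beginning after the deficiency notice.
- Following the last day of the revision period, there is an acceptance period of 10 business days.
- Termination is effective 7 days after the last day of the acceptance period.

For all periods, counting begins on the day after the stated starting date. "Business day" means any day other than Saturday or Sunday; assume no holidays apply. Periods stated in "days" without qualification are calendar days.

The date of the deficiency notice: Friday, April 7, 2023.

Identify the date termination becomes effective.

June 12, 2023

Adding 45 calendar days to April 7, 2023 gives May 22, 2023, which is the last day of the revision period.
The last day of the acceptance period: 10 business days after Monday, May 22, 2023, skipping weekends — May 23, May 24, May 25, May 26, May 29, May 30, May 31, Jun 1, Jun 2, Jun 5 — lands on Monday, June 5, 2023.
Adding 7 calendar days to June 5, 2023 gives June 12, 2023, which is the date termination becomes effective.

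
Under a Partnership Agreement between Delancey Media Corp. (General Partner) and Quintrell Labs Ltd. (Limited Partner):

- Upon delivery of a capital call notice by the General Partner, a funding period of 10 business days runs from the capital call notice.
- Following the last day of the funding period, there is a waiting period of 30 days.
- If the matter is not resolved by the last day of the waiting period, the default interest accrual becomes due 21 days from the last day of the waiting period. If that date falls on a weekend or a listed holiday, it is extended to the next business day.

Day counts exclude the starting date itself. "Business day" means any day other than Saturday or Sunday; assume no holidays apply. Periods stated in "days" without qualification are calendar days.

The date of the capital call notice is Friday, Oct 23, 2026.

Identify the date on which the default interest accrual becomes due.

The last day of the funding period: counting 10 business days from Friday, Oct 23, 2026 (Oct 26, Oct 27, Oct 28, Oct 29, Oct 30, Nov 2, Nov 3, Nov 4, Nov 5, Nov 6, skipping weekends) reaches Friday, Nov 6, 2026.
The last day of the waiting period: 30 calendar days after Nov 6, 2026 is Dec 6, 2026.
Adding 21 calendar days to Dec 6, 2026 gives Dec 27, 2026, which is the date on which the default interest accrual becomes due. That falls on a Sunday, so it rolls to the next business day, Monday, Dec 28, 2026.

Dec 28, 2026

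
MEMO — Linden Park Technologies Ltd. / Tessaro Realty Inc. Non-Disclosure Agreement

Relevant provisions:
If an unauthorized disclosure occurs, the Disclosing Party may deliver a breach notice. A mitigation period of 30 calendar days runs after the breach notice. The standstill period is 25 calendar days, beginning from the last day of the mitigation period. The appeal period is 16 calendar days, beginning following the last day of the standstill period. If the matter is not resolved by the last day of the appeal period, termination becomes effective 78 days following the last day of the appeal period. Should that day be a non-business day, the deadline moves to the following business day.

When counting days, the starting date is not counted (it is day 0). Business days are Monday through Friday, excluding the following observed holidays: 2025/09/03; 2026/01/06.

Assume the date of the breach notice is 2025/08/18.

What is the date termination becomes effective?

The last day of the mitigation period: 2025/08/18 + 30 days = 2025/09/17.
The last day of the standstill period: 2025/09/17 + 25 days = 2025/10/12.
The last day of the appeal period: 16 calendar days after 2025/10/12 is 2025/10/28.
The date termination becomes effective: 78 calendar days after 2025/10/28 is 2026/01/14. 2026/01/14 is a Wednesday and is not a listed holiday, so no roll-forward applies.

2026/01/14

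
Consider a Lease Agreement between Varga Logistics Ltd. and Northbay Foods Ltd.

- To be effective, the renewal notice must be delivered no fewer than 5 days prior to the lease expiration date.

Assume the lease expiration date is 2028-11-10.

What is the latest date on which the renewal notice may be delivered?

2028-11-05

2028-11-10 minus 5 days is 2028-11-05.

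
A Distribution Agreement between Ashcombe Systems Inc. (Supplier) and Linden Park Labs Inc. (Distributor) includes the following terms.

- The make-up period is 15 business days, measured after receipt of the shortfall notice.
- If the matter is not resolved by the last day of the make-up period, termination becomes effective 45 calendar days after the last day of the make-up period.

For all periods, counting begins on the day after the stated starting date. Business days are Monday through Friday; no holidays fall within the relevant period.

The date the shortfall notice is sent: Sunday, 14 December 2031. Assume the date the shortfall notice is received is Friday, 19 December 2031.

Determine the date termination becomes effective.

23 February 2032

From Friday, 19 December 2031, 15 business days (Dec 22, Dec 23, Dec 24, Dec 25, …, Jan 7, Jan 8, Jan 9, skipping weekends) brings us to Friday, 9 January 2032, which is the last day of the make-up period.
The date termination becomes effective: 45 calendar days after 9 January 2032 is 23 February 2032.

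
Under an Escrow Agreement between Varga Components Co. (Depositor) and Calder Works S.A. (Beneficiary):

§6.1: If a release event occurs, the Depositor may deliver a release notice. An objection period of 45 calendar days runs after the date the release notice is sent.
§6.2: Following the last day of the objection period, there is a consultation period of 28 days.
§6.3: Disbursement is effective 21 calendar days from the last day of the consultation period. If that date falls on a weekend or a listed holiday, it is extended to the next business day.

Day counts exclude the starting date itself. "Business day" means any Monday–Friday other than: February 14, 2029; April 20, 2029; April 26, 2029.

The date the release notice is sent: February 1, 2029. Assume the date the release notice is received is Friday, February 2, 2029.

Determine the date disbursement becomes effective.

May 7, 2029

The last day of the objection period: 45 calendar days after February 1, 2029 is March 18, 2029.
The last day of the consultation period: March 18, 2029 + 28 days = April 15, 2029.
The date disbursement becomes effective: April 15, 2029 + 21 days = May 6, 2029. That falls on a Sunday, so it rolls to the next business day, Monday, May 7, 2029.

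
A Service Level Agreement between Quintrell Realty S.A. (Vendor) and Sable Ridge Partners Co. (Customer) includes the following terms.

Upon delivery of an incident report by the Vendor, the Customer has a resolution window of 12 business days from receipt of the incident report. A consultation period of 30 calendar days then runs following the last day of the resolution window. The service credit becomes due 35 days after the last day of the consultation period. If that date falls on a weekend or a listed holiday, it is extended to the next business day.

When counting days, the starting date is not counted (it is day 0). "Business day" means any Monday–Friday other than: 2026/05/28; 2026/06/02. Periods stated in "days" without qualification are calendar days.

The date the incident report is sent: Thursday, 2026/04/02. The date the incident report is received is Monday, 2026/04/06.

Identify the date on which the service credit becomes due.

2026/06/26

From Monday, 2026/04/06, 12 business days (Apr 7, Apr 8, Apr 9, Apr 10, …, Apr 20, Apr 21, Apr 22, skipping weekends) brings us to Wednesday, 2026/04/22, which is the last day of the resolution window.
The last day of the consultation period: 30 calendar days after 2026/04/22 is 2026/05/22.
Adding 35 calendar days to 2026/05/22 gives 2026/06/26, which is the date on which the service credit becomes due. 2026/06/26 is a Friday and is not a listed holiday, so no roll-forward applies.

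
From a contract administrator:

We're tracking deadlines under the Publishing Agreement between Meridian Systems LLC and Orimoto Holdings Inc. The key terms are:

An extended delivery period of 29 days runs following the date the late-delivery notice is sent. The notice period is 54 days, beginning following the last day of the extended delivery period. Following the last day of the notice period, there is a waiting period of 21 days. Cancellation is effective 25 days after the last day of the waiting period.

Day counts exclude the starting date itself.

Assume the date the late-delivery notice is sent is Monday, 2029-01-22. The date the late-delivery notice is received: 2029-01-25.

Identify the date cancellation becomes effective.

The last day of the extended delivery period: 2029-01-22 + 29 days = 2029-02-20.
The last day of the notice period: 2029-02-20 + 54 days = 2029-04-15.
Adding 21 calendar days to 2029-04-15 gives 2029-05-06, which is the last day of the waiting period.
The date cancellation becomes effective: 25 calendar days after 2029-05-06 is 2029-05-31.

2029-05-31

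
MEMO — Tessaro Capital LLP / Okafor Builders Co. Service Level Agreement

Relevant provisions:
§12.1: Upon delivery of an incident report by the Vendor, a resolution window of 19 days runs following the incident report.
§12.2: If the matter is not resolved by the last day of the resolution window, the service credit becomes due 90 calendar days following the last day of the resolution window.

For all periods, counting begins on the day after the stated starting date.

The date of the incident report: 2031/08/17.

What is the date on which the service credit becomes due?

2031/12/04

The last day of the resolution window: 2031/08/17 + 19 days = 2031/09/05.
Adding 90 calendar days to 2031/09/05 gives 2031/12/04, which is the date on which the service credit becomes due.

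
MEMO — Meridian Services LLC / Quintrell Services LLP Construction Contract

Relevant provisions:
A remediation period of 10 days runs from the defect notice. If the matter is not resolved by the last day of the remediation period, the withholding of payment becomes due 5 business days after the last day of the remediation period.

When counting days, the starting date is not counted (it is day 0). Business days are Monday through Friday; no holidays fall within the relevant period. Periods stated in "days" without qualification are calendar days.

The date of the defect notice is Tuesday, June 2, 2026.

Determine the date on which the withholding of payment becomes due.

June 19, 2026

Adding 10 calendar days to June 2, 2026 gives June 12, 2026, which is the last day of the remediation period.
From Friday, June 12, 2026, 5 business days (Jun 15, Jun 16, Jun 17, Jun 18, Jun 19, skipping weekends) brings us to Friday, June 19, 2026, which is the date on which the withholding of payment becomes due.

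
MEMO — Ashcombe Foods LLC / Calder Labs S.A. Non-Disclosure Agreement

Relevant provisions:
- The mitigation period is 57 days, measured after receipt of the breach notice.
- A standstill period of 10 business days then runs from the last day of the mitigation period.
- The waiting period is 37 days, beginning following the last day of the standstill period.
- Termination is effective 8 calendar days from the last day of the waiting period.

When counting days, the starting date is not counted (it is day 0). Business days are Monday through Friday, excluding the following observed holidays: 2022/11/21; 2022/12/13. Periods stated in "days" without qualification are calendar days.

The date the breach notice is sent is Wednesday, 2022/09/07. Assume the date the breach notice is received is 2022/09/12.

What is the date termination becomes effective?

The last day of the mitigation period: 57 calendar days after 2022/09/12 is 2022/11/08.
The last day of the standstill period: counting 10 business days from Tuesday, 2022/11/08 (Nov 9, Nov 10, Nov 11, Nov 14, Nov 15, Nov 16, Nov 17, Nov 18, Nov 22, Nov 23, skipping weekends and the listed holiday on Nov 21) reaches Wednesday, 2022/11/23.
Adding 37 calendar days to 2022/11/23 gives 2022/12/30, which is the last day of the waiting period.
Adding 8 calendar days to 2022/12/30 gives 2023/01/07, which is the date termination becomes effective.

2023/01/07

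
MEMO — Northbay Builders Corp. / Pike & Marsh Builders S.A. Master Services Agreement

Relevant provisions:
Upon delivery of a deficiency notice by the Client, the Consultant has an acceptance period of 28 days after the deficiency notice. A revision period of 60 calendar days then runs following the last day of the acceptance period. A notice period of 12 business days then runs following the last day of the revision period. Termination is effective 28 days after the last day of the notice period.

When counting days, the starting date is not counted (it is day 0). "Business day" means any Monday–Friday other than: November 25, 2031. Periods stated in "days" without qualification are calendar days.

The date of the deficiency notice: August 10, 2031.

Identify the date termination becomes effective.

December 22, 2031

Adding 28 calendar days to August 10, 2031 gives September 7, 2031, which is the last day of the acceptance period.
The last day of the revision period: 60 calendar days after September 7, 2031 is November 6, 2031.
From Thursday, November 6, 2031, 12 business days (Nov 7, Nov 10, Nov 11, Nov 12, …, Nov 20, Nov 21, Nov 24, skipping weekends) brings us to Monday, November 24, 2031, which is the last day of the notice period.
The date termination becomes effective: 28 calendar days after November 24, 2031 is December 22, 2031.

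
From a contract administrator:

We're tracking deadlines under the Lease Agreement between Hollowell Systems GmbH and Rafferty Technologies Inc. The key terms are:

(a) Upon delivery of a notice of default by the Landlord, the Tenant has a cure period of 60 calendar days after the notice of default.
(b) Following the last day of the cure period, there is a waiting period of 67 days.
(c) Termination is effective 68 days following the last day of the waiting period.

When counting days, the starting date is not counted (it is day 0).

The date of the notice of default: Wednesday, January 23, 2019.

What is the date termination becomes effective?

August 6, 2019

The last day of the cure period: 60 calendar days after January 23, 2019 is March 24, 2019.
The last day of the waiting period: March 24, 2019 + 67 days = May 30, 2019.
The date termination becomes effective: 68 calendar days after May 30, 2019 is August 6, 2019.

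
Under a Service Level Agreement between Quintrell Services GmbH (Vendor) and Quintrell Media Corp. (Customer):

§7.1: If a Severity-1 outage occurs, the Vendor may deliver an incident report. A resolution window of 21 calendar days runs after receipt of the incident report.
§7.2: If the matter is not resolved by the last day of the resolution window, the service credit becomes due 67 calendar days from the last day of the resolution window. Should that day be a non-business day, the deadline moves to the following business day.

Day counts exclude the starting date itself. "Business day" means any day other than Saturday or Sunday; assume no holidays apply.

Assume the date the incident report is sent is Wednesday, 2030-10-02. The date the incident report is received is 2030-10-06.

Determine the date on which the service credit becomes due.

Adding 21 calendar days to 2030-10-06 gives 2030-10-27, which is the last day of the resolution window.
The date on which the service credit becomes due: 2030-10-27 + 67 days = 2031-01-02. 2031-01-02 is a Thursday, so no roll-forward applies.

2031-01-02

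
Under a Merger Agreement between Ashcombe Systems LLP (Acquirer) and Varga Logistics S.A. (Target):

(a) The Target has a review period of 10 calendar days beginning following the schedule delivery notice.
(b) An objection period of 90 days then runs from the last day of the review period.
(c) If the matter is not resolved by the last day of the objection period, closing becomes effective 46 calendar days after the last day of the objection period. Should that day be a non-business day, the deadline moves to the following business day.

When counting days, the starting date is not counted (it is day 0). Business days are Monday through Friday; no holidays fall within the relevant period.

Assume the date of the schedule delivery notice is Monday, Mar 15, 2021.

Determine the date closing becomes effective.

Adding 10 calendar days to Mar 15, 2021 gives Mar 25, 2021, which is the last day of the review period.
The last day of the objection period: 90 calendar days after Mar 25, 2021 is Jun 23, 2021.
The date closing becomes effective: Jun 23, 2021 + 46 days = Aug 8, 2021. That falls on a Sunday, so it rolls to the next business day, Monday, Aug 9, 2021.

Aug 9, 2021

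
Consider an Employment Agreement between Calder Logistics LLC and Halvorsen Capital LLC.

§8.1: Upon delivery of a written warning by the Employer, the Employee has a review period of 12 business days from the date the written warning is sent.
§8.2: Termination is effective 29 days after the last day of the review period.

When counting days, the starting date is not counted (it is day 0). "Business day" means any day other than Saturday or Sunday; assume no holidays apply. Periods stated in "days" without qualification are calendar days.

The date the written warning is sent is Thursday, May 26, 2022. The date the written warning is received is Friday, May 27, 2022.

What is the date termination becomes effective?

The last day of the review period: counting 12 business days from Thursday, May 26, 2022 (May 27, May 30, May 31, Jun 1, …, Jun 9, Jun 10, Jun 13, skipping weekends) reaches Monday, Jun 13, 2022.
The date termination becomes effective: 29 calendar days after Jun 13, 2022 is Jul 12, 2022.

Jul 12, 2022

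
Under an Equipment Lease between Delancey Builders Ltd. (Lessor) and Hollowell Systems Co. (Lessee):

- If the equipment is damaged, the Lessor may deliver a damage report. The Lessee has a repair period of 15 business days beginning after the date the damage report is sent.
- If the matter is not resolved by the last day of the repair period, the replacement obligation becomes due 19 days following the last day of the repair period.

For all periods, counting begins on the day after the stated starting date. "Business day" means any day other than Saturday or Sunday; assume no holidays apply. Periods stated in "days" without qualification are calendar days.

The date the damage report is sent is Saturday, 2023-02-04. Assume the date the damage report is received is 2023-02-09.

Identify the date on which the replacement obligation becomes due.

2023-03-15

From Saturday, 2023-02-04, 15 business days (Feb 6, Feb 7, Feb 8, Feb 9, …, Feb 22, Feb 23, Feb 24, skipping weekends) brings us to Friday, 2023-02-24, which is the last day of the repair period.
The date on which the replacement obligation becomes due: 19 calendar days after 2023-02-24 is 2023-03-15.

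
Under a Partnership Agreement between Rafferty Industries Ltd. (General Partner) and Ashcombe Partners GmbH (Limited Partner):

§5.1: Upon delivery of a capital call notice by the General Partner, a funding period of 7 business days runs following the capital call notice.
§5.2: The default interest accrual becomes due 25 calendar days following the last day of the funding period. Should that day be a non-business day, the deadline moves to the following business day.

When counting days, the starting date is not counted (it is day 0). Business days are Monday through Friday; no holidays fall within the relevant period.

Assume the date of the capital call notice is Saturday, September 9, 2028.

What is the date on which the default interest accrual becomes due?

The last day of the funding period: 7 business days after Saturday, September 9, 2028, skipping weekends — Sep 11, Sep 12, Sep 13, Sep 14, Sep 15, Sep 18, Sep 19 — lands on Tuesday, September 19, 2028.
The date on which the default interest accrual becomes due: September 19, 2028 + 25 days = October 14, 2028. That falls on a Saturday, so it rolls to the next business day, Monday, October 16, 2028.

October 16, 2028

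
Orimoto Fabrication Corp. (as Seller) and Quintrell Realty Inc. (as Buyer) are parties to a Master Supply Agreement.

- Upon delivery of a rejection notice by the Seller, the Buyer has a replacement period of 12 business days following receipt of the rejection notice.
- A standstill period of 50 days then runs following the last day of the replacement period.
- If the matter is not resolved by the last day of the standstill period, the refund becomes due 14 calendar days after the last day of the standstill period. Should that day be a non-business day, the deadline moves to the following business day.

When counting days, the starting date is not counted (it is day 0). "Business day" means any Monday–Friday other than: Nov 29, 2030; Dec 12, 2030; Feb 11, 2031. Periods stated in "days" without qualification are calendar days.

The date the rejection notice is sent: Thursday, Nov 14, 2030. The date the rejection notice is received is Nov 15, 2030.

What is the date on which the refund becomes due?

Feb 6, 2031

The last day of the replacement period: counting 12 business days from Friday, Nov 15, 2030 (Nov 18, Nov 19, Nov 20, Nov 21, …, Dec 2, Dec 3, Dec 4, skipping weekends and the listed holiday on Nov 29) reaches Wednesday, Dec 4, 2030.
Adding 50 calendar days to Dec 4, 2030 gives Jan 23, 2031, which is the last day of the standstill period.
The date on which the refund becomes due: 14 calendar days after Jan 23, 2031 is Feb 6, 2031. Feb 6, 2031 is a Thursday and is not a listed holiday, so no roll-forward applies.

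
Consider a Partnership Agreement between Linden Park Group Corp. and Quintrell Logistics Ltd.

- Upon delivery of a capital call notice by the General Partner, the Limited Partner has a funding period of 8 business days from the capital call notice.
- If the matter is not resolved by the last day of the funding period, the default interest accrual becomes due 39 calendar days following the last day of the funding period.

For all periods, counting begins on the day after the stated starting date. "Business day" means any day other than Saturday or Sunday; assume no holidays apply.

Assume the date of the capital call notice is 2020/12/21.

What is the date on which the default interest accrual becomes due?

2021/02/08

From Monday, 2020/12/21, 8 business days (Dec 22, Dec 23, Dec 24, Dec 25, Dec 28, Dec 29, Dec 30, Dec 31, skipping weekends) brings us to Thursday, 2020/12/31, which is the last day of the funding period.
Adding 39 calendar days to 2020/12/31 gives 2021/02/08, which is the date on which the default interest accrual becomes due.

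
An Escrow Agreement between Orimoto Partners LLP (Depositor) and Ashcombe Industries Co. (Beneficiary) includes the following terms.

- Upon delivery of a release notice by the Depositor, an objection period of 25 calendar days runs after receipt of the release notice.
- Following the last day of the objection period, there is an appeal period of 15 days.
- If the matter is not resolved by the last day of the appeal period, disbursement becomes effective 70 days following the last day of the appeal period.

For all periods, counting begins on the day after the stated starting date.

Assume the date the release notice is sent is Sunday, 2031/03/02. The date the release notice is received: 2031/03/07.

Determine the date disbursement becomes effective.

The last day of the objection period: 25 calendar days after 2031/03/07 is 2031/04/01.
Adding 15 calendar days to 2031/04/01 gives 2031/04/16, which is the last day of the appeal period.
Adding 70 calendar days to 2031/04/16 gives 2031/06/25, which is the date disbursement becomes effective.

2031/06/25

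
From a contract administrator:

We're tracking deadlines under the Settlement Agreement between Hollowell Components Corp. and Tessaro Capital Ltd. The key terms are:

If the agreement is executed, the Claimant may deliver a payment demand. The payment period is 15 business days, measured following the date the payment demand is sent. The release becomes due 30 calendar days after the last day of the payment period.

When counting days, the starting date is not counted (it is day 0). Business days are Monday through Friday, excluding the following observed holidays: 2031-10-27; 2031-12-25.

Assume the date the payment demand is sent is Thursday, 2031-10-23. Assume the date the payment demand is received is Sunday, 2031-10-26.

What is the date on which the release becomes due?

From Thursday, 2031-10-23, 15 business days (Oct 24, Oct 28, Oct 29, Oct 30, …, Nov 12, Nov 13, Nov 14, skipping weekends and the listed holiday on Oct 27) brings us to Friday, 2031-11-14, which is the last day of the payment period.
Adding 30 calendar days to 2031-11-14 gives 2031-12-14, which is the date on which the release becomes due.

2031-12-14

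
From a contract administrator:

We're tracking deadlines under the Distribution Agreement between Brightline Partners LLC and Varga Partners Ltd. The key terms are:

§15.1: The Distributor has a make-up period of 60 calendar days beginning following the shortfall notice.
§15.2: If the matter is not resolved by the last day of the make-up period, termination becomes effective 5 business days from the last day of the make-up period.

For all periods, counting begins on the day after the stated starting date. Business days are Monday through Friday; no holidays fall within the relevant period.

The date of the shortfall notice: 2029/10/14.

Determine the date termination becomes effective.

Adding 60 calendar days to 2029/10/14 gives 2029/12/13, which is the last day of the make-up period.
From Thursday, 2029/12/13, 5 business days (Dec 14, Dec 17, Dec 18, Dec 19, Dec 20, skipping weekends) brings us to Thursday, 2029/12/20, which is the date termination becomes effective.

2029/12/20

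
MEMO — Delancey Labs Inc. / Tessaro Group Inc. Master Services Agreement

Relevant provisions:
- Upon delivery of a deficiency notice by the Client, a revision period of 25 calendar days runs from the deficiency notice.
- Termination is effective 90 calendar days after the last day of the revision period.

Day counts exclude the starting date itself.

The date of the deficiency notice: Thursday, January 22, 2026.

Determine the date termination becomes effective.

Adding 25 calendar days to January 22, 2026 gives February 16, 2026, which is the last day of the revision period.
Adding 90 calendar days to February 16, 2026 gives May 17, 2026, which is the date termination becomes effective.

May 17, 2026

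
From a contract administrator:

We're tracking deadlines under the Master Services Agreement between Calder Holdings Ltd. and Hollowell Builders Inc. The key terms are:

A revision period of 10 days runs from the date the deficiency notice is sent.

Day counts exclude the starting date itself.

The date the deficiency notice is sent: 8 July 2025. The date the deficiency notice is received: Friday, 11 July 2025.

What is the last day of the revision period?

The last day of the revision period: 8 July 2025 + 10 days = 18 July 2025.

18 July 2025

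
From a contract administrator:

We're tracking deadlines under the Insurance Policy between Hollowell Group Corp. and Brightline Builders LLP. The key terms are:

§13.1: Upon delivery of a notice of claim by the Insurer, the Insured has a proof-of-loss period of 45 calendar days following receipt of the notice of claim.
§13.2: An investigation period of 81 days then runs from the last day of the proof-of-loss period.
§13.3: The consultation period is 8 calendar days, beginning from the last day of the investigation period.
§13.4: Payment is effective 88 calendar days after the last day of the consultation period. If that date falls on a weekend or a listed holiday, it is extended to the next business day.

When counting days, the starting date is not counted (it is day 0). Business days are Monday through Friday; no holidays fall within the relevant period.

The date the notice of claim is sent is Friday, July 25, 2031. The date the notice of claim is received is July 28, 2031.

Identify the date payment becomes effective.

The last day of the proof-of-loss period: 45 calendar days after July 28, 2031 is September 11, 2031.
The last day of the investigation period: September 11, 2031 + 81 days = December 1, 2031.
The last day of the consultation period: 8 calendar days after December 1, 2031 is December 9, 2031.
The date payment becomes effective: 88 calendar days after December 9, 2031 is March 6, 2032. That falls on a Saturday, so it rolls to the next business day, Monday, March 8, 2032.

March 8, 2032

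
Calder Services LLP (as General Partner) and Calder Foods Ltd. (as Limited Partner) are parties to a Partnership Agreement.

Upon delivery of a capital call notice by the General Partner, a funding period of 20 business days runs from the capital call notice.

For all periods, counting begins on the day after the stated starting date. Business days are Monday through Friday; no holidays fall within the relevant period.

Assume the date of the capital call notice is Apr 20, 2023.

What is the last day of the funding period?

The last day of the funding period: 20 business days after Thursday, Apr 20, 2023, skipping weekends — Apr 21, Apr 24, Apr 25, Apr 26, …, May 16, May 17, May 18 — lands on Thursday, May 18, 2023.

May 18, 2023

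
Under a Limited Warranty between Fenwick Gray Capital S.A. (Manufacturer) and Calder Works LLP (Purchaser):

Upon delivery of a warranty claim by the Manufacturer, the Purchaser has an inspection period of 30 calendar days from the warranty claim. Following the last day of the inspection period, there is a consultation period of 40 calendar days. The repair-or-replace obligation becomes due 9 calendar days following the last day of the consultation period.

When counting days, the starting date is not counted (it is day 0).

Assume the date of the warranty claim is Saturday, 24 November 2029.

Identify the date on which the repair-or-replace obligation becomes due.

11 February 2030

The last day of the inspection period: 24 November 2029 + 30 days = 24 December 2029.
The last day of the consultation period: 40 calendar days after 24 December 2029 is 2 February 2030.
The date on which the repair-or-replace obligation becomes due: 9 calendar days after 2 February 2030 is 11 February 2030.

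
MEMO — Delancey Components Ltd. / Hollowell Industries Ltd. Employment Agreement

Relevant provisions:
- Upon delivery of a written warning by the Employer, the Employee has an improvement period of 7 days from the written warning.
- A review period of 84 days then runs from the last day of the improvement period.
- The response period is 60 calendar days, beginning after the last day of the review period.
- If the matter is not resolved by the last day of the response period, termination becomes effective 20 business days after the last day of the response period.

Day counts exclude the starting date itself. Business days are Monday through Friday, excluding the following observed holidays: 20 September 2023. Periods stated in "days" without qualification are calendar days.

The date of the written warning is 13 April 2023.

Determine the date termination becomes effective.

10 October 2023

The last day of the improvement period: 13 April 2023 + 7 days = 20 April 2023.
The last day of the review period: 84 calendar days after 20 April 2023 is 13 July 2023.
The last day of the response period: 13 July 2023 + 60 days = 11 September 2023.
The date termination becomes effective: 20 business days after Monday, 11 September 2023, skipping weekends and the listed holiday on Sep 20 — Sep 12, Sep 13, Sep 14, Sep 15, …, Oct 6, Oct 9, Oct 10 — lands on Tuesday, 10 October 2023.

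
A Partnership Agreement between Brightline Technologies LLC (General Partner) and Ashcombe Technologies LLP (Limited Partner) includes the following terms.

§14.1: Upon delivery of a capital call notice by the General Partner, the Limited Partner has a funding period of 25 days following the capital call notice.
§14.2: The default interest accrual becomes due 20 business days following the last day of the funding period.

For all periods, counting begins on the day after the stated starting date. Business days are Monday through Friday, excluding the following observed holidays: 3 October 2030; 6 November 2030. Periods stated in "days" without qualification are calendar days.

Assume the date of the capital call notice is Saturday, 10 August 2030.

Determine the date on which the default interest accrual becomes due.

2 October 2030

The last day of the funding period: 25 calendar days after 10 August 2030 is 4 September 2030.
From Wednesday, 4 September 2030, 20 business days (Sep 5, Sep 6, Sep 9, Sep 10, …, Sep 30, Oct 1, Oct 2, skipping weekends) brings us to Wednesday, 2 October 2030, which is the date on which the default interest accrual becomes due.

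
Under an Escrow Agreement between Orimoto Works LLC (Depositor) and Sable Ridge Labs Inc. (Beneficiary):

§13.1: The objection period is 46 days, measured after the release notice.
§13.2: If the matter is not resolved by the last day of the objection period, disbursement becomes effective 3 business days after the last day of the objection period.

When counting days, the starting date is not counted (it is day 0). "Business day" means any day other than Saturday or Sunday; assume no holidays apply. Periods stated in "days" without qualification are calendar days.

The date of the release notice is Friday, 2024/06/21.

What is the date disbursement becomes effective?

2024/08/09

The last day of the objection period: 46 calendar days after 2024/06/21 is 2024/08/06.
From Tuesday, 2024/08/06, 3 business days (Aug 7, Aug 8, Aug 9, skipping weekends) brings us to Friday, 2024/08/09, which is the date disbursement becomes effective.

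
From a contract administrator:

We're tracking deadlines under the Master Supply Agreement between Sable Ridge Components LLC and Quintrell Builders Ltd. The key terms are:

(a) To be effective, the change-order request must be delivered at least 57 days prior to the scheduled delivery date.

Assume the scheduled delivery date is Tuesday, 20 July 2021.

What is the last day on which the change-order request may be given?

Counting back 57 calendar days from 20 July 2021 gives 24 May 2021.

24 May 2021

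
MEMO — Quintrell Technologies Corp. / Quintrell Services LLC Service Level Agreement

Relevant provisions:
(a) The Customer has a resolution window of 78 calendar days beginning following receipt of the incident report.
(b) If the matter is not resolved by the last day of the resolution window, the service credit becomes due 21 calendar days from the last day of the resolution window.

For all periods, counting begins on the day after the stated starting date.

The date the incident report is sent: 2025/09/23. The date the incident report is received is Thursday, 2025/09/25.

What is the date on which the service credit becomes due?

Adding 78 calendar days to 2025/09/25 gives 2025/12/12, which is the last day of the resolution window.
The date on which the service credit becomes due: 21 calendar days after 2025/12/12 is 2026/01/02.

2026/01/02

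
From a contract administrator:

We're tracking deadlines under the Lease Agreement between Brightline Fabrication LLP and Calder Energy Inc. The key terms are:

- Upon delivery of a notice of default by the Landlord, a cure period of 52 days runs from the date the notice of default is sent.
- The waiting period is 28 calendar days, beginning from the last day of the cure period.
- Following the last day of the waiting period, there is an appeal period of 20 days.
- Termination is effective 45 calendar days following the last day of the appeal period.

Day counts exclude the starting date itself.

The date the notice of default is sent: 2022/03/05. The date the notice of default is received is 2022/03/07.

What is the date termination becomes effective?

The last day of the cure period: 52 calendar days after 2022/03/05 is 2022/04/26.
The last day of the waiting period: 2022/04/26 + 28 days = 2022/05/24.
The last day of the appeal period: 20 calendar days after 2022/05/24 is 2022/06/13.
The date termination becomes effective: 2022/06/13 + 45 days = 2022/07/28.

2022/07/28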